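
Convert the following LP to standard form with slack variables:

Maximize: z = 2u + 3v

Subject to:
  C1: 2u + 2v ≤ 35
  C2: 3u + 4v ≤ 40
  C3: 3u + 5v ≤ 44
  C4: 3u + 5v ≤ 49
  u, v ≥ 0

max z = 2u + 3v

s.t.
  2u + 2v + s1 = 35
  3u + 4v + s2 = 40
  3u + 5v + s3 = 44
  3u + 5v + s4 = 49
  u, v, s1, s2, s3, s4 ≥ 0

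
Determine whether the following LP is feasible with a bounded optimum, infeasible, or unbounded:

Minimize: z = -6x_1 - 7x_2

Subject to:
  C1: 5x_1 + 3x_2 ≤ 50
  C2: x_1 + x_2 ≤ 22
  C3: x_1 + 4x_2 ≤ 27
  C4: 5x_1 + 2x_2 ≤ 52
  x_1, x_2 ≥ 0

Feasible with a bounded optimal solution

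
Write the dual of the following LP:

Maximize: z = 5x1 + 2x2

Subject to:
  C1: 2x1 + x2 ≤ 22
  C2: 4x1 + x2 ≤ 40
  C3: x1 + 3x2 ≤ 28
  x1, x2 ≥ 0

Primal max cᵀx s.t. Ax ≤ b, x ≥ 0  →  Dual min bᵀy s.t. Aᵀy ≥ c, y ≥ 0.

Minimize: z = 22y1 + 40y2 + 28y3

Subject to:
  2y1 + 4y2 + y3 ≥ 5
  y1 + y2 + 3y3 ≥ 2
  y1, y2, y3 ≥ 0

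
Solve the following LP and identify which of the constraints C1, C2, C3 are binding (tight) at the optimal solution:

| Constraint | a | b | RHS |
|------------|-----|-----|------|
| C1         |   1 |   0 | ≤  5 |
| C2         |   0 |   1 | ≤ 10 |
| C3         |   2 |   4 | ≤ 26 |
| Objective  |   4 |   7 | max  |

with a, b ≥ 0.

At a = 5, b = 4, compute slack b - a·x for each constraint:
  C1: 5 − 5 = 0  (binding)
  C2: 10 − 4 = 6  (slack)
  C3: 26 − 26 = 0  (binding)

Optimal: a = 5, b = 4
Binding: C1, C3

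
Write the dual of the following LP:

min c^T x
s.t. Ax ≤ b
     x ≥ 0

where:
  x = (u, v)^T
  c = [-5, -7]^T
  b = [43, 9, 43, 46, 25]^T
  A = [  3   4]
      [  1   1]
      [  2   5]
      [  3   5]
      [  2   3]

Primal min cᵀx s.t. Ax ≤ b, x ≥ 0  →  Dual max −bᵀy s.t. Aᵀy ≥ −c, y ≥ 0.

Maximize: z = -43y1 - 9y2 - 43y3 - 46y4 - 25y5

Subject to:
  3y1 + y2 + 2y3 + 3y4 + 2y5 ≥ 5
  4y1 + y2 + 5y3 + 5y4 + 3y5 ≥ 7
  y1, y2, y3, y4, y5 ≥ 0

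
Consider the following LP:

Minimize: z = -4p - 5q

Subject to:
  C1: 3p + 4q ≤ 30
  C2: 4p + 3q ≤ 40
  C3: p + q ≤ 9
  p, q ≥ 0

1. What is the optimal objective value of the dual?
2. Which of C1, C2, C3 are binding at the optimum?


1. -39
2. C1, C3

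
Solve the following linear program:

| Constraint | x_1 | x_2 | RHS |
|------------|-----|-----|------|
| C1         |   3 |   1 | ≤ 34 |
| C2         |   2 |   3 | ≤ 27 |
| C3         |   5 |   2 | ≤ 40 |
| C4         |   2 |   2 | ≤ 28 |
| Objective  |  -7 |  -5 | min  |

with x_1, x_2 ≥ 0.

Evaluate the objective at each vertex of the feasible region:
  z(0, 0) = 0
  z(8, 0) = -56
  z(6, 5) = -67  ←
  z(0, 9) = -45
The minimum is at x_1 = 6, x_2 = 5.

x_1 = 6, x_2 = 5, z = -67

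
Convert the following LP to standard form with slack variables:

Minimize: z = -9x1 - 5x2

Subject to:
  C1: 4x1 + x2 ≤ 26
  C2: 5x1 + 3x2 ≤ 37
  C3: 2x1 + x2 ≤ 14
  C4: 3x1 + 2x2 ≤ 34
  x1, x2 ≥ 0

min z = -9x1 - 5x2

s.t.
  4x1 + x2 + s1 = 26
  5x1 + 3x2 + s2 = 37
  2x1 + x2 + s3 = 14
  3x1 + 2x2 + s4 = 34
  x1, x2, s1, s2, s3, s4 ≥ 0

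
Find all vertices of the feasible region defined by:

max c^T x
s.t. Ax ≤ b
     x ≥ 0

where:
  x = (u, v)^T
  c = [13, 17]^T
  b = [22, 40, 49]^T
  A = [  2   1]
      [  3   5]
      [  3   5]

(0, 0), (11, 0), (10, 2), (0, 8)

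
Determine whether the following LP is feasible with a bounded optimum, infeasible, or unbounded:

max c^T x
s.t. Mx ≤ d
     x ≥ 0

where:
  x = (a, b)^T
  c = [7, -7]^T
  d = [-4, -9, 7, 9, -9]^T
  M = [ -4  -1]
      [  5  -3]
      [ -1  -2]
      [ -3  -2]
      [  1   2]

Infeasible (no feasible solution exists)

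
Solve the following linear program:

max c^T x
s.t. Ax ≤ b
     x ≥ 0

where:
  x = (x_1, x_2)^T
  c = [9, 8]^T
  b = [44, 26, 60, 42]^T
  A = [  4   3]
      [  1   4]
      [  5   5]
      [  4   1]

Evaluate the objective at each vertex of the feasible region:
  z(0, 0) = 0
  z(10.5, 0) = 94.5
  z(10.25, 1) = 100.2
  z(8, 4) = 104  ←
  z(7.333, 4.667) = 103.3
  z(0, 6.5) = 52
The maximum is at x_1 = 8, x_2 = 4.

x_1 = 8, x_2 = 4, z = 104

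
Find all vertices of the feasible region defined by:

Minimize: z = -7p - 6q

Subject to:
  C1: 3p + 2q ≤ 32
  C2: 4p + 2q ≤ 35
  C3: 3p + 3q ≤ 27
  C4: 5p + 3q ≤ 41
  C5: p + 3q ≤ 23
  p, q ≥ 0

(0, 0), (8.2, 0), (7, 2), (2, 7), (0, 7.667)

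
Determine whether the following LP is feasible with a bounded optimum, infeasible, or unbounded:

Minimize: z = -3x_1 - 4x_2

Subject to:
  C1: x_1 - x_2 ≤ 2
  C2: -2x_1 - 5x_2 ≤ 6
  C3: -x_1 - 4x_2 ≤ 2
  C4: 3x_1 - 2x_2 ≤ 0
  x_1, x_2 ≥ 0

Unbounded (objective can decrease without bound)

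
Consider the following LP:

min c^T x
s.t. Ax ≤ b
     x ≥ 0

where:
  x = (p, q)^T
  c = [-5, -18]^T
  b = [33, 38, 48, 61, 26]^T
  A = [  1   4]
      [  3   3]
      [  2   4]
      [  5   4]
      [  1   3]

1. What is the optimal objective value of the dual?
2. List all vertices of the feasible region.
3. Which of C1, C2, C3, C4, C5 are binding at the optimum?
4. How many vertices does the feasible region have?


1. -151
2. (0, 0), (12.2, 0), (10.33, 2.333), (6, 6.667), (5, 7), (0, 8.25)
3. C1, C5
4. 6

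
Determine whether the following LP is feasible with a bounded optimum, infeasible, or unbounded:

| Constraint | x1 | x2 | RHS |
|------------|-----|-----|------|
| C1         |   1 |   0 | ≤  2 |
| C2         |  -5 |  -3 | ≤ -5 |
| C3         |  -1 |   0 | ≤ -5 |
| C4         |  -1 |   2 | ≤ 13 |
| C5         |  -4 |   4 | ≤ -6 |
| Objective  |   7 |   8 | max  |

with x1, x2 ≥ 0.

Infeasible (no feasible solution exists)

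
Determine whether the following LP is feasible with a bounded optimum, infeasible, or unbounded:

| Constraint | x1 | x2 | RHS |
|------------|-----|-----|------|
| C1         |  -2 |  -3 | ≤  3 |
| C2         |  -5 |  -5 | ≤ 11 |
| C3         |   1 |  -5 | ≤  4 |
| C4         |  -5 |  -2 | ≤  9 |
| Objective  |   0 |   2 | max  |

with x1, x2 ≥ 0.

Unbounded (objective can increase without bound)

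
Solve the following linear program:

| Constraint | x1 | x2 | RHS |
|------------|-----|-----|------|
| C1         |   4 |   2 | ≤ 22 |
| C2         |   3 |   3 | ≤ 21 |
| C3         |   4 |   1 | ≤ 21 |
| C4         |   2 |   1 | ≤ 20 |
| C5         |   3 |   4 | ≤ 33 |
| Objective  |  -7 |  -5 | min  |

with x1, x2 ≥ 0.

Evaluate the objective at each vertex of the feasible region:
  z(0, 0) = 0
  z(5.25, 0) = -36.75
  z(5, 1) = -40
  z(4, 3) = -43  ←
  z(0, 7) = -35
The minimum is at x1 = 4, x2 = 3.

x1 = 4, x2 = 3, z = -43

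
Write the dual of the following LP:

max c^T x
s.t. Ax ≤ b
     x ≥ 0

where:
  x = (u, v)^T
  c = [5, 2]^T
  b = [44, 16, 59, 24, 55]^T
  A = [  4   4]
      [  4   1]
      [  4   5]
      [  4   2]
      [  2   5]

Primal max cᵀx s.t. Ax ≤ b, x ≥ 0  →  Dual min bᵀy s.t. Aᵀy ≥ c, y ≥ 0.

Minimize: z = 44y1 + 16y2 + 59y3 + 24y4 + 55y5

Subject to:
  4y1 + 4y2 + 4y3 + 4y4 + 2y5 ≥ 5
  4y1 + y2 + 5y3 + 2y4 + 5y5 ≥ 2
  y1, y2, y3, y4, y5 ≥ 0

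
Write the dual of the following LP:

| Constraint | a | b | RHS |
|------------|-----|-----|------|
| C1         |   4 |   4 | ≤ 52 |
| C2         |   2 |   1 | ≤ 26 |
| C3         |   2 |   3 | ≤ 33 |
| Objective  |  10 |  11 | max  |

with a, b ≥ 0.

Primal max cᵀx s.t. Ax ≤ b, x ≥ 0  →  Dual min bᵀy s.t. Aᵀy ≥ c, y ≥ 0.

Minimize: z = 52y1 + 26y2 + 33y3

Subject to:
  4y1 + 2y2 + 2y3 ≥ 10
  4y1 + y2 + 3y3 ≥ 11
  y1, y2, y3 ≥ 0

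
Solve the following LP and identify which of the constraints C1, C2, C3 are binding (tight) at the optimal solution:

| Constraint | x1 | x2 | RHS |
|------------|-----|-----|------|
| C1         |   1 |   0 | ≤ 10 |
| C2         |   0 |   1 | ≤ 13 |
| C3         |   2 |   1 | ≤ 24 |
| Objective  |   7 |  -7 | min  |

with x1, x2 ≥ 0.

At x1 = 0, x2 = 13, compute slack b - a·x for each constraint:
  C1: 10 − 0 = 10  (slack)
  C2: 13 − 13 = 0  (binding)
  C3: 24 − 13 = 11  (slack)

Optimal: x1 = 0, x2 = 13
Binding: C2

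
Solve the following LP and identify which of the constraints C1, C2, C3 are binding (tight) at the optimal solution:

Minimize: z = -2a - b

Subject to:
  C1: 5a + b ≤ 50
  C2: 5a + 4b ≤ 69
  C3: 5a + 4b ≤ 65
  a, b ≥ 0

At a = 9, b = 5, compute slack b - a·x for each constraint:
  C1: 50 − 50 = 0  (binding)
  C2: 69 − 65 = 4  (slack)
  C3: 65 − 65 = 0  (binding)

Optimal: a = 9, b = 5
Binding: C1, C3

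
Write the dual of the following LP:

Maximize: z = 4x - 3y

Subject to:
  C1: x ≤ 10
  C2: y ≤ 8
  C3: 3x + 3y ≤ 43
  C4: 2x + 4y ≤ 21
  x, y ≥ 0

Primal max cᵀx s.t. Ax ≤ b, x ≥ 0  →  Dual min bᵀy s.t. Aᵀy ≥ c, y ≥ 0.

Minimize: z = 10y1 + 8y2 + 43y3 + 21y4

Subject to:
  y1 + 3y3 + 2y4 ≥ 4
  y2 + 3y3 + 4y4 ≥ -3
  y1, y2, y3, y4 ≥ 0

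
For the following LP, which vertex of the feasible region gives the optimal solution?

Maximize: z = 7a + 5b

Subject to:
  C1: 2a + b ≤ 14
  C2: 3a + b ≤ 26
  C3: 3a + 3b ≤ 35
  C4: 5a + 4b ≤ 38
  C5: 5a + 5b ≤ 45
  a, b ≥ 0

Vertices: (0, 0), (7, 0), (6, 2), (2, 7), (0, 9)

Evaluate the objective at each vertex of the feasible region:
  z(0, 0) = 0
  z(7, 0) = 49
  z(6, 2) = 52  ←
  z(2, 7) = 49
  z(0, 9) = 45
The maximum is at a = 6, b = 2.

(6, 2)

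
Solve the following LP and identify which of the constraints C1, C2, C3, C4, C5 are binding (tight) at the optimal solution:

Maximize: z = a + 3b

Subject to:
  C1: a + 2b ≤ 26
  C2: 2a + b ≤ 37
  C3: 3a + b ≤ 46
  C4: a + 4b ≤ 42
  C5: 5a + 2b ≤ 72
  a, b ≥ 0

At a = 10, b = 8, compute slack b - a·x for each constraint:
  C1: 26 − 26 = 0  (binding)
  C2: 37 − 28 = 9  (slack)
  C3: 46 − 38 = 8  (slack)
  C4: 42 − 42 = 0  (binding)
  C5: 72 − 66 = 6  (slack)

Optimal: a = 10, b = 8
Binding: C1, C4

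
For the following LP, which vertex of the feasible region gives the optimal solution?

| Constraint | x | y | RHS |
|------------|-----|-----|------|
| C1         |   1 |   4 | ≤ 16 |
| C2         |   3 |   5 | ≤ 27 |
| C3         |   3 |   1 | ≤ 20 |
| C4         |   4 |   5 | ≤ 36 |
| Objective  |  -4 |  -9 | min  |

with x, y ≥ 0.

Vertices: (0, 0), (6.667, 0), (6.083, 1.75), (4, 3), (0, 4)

Evaluate the objective at each vertex of the feasible region:
  z(0, 0) = 0
  z(6.667, 0) = -26.67
  z(6.083, 1.75) = -40.08
  z(4, 3) = -43  ←
  z(0, 4) = -36
The minimum is at x = 4, y = 3.

(4, 3)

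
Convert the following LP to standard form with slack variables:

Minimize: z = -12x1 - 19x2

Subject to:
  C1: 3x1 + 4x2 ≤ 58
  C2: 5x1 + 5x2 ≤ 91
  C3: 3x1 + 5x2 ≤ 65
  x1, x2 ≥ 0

min z = -12x1 - 19x2

s.t.
  3x1 + 4x2 + s1 = 58
  5x1 + 5x2 + s2 = 91
  3x1 + 5x2 + s3 = 65
  x1, x2, s1, s2, s3 ≥ 0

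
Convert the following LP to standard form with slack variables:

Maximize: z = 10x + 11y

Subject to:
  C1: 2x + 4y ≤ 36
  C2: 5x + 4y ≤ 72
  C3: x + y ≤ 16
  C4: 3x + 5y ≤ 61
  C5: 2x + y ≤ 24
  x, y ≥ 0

max z = 10x + 11y

s.t.
  2x + 4y + s1 = 36
  5x + 4y + s2 = 72
  x + y + s3 = 16
  3x + 5y + s4 = 61
  2x + y + s5 = 24
  x, y, s1, s2, s3, s4, s5 ≥ 0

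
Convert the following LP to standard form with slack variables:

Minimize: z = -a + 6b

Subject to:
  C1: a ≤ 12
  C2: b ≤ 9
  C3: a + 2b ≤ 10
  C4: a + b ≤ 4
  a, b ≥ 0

min z = -a + 6b

s.t.
  a + s1 = 12
  b + s2 = 9
  a + 2b + s3 = 10
  a + b + s4 = 4
  a, b, s1, s2, s3, s4 ≥ 0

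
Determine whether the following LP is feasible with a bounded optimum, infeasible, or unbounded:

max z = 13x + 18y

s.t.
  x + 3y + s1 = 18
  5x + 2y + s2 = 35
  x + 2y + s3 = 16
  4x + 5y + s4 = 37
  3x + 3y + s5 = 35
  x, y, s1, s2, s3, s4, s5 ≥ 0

Feasible with a bounded optimal solution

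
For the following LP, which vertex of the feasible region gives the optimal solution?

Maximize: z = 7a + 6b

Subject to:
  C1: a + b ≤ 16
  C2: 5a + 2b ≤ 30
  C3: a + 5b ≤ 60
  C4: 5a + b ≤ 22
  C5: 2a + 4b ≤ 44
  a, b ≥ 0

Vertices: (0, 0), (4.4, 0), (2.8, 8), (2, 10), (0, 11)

Evaluate the objective at each vertex of the feasible region:
  z(0, 0) = 0
  z(4.4, 0) = 30.8
  z(2.8, 8) = 67.6
  z(2, 10) = 74  ←
  z(0, 11) = 66
The maximum is at a = 2, b = 10.

(2, 10)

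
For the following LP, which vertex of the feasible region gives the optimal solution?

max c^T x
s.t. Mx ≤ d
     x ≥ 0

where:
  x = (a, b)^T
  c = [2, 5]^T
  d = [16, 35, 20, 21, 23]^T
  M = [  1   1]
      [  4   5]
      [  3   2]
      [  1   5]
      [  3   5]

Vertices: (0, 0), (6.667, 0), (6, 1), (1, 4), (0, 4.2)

Evaluate the objective at each vertex of the feasible region:
  z(0, 0) = 0
  z(6.667, 0) = 13.33
  z(6, 1) = 17
  z(1, 4) = 22  ←
  z(0, 4.2) = 21
The maximum is at a = 1, b = 4.

(1, 4)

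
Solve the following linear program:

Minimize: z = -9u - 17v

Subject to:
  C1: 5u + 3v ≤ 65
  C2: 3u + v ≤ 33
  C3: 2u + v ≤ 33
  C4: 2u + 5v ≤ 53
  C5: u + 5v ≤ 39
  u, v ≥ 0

Evaluate the objective at each vertex of the feasible region:
  z(0, 0) = 0
  z(11, 0) = -99
  z(9, 6) = -183  ←
  z(0, 7.8) = -132.6
The minimum is at u = 9, v = 6.

u = 9, v = 6, z = -183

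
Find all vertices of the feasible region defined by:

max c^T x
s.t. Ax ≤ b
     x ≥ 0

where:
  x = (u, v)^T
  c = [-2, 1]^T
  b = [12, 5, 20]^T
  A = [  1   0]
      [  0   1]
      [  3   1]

(0, 0), (6.667, 0), (5, 5), (0, 5)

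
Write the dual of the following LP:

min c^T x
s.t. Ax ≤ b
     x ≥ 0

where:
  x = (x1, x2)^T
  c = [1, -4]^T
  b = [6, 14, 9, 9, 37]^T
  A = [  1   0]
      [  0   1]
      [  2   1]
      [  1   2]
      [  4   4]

Primal min cᵀx s.t. Ax ≤ b, x ≥ 0  →  Dual max −bᵀy s.t. Aᵀy ≥ −c, y ≥ 0.

Maximize: z = -6y1 - 14y2 - 9y3 - 9y4 - 37y5

Subject to:
  y1 + 2y3 + y4 + 4y5 ≥ -1
  y2 + y3 + 2y4 + 4y5 ≥ 4
  y1, y2, y3, y4, y5 ≥ 0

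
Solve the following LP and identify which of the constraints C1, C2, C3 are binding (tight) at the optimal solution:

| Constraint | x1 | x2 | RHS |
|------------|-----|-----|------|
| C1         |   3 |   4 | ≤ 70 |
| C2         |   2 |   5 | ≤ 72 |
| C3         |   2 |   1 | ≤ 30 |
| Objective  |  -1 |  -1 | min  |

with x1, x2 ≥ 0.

At x1 = 10, x2 = 10, compute slack b - a·x for each constraint:
  C1: 70 − 70 = 0  (binding)
  C2: 72 − 70 = 2  (slack)
  C3: 30 − 30 = 0  (binding)

Optimal: x1 = 10, x2 = 10
Binding: C1, C3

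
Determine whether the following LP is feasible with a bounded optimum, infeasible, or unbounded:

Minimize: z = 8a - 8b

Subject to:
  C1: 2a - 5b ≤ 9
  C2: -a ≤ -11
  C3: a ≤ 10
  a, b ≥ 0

Infeasible (no feasible solution exists)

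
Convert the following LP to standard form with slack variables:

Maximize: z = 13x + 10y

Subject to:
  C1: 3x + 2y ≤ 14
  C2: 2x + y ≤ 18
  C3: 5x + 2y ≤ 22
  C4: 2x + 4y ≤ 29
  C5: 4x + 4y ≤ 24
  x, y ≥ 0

max z = 13x + 10y

s.t.
  3x + 2y + s1 = 14
  2x + y + s2 = 18
  5x + 2y + s3 = 22
  2x + 4y + s4 = 29
  4x + 4y + s5 = 24
  x, y, s1, s2, s3, s4, s5 ≥ 0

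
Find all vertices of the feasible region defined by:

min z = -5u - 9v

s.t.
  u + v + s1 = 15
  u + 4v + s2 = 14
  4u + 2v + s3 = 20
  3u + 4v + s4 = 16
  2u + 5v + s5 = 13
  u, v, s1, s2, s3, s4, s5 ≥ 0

(0, 0), (5, 0), (4.8, 0.4), (4, 1), (0, 2.6)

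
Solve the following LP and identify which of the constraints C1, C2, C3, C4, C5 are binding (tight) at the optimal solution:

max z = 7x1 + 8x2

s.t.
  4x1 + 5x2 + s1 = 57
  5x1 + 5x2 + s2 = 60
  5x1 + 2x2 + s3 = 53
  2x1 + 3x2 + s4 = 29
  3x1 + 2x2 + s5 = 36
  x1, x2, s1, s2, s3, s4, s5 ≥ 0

At x1 = 7, x2 = 5, compute slack b - a·x for each constraint:
  C1: 57 − 53 = 4  (slack)
  C2: 60 − 60 = 0  (binding)
  C3: 53 − 45 = 8  (slack)
  C4: 29 − 29 = 0  (binding)
  C5: 36 − 31 = 5  (slack)

Optimal: x1 = 7, x2 = 5
Binding: C2, C4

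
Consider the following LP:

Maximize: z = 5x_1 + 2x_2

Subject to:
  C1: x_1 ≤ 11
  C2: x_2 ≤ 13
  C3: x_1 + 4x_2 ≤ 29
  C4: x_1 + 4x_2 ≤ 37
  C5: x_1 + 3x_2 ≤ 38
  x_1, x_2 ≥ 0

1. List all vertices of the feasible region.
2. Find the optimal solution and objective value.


1. (0, 0), (11, 0), (11, 4.5), (0, 7.25)
2. x_1 = 11, x_2 = 4.5, z = 64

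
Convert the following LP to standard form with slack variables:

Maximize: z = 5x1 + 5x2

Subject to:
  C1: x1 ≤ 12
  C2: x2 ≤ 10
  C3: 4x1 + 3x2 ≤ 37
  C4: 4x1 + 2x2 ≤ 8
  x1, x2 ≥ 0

max z = 5x1 + 5x2

s.t.
  x1 + s1 = 12
  x2 + s2 = 10
  4x1 + 3x2 + s3 = 37
  4x1 + 2x2 + s4 = 8
  x1, x2, s1, s2, s3, s4 ≥ 0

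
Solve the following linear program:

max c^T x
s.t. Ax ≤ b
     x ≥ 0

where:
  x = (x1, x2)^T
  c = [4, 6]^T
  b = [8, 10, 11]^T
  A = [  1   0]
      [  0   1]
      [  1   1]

Evaluate the objective at each vertex of the feasible region:
  z(0, 0) = 0
  z(8, 0) = 32
  z(8, 3) = 50
  z(1, 10) = 64  ←
  z(0, 10) = 60
The maximum is at x1 = 1, x2 = 10.

x1 = 1, x2 = 10, z = 64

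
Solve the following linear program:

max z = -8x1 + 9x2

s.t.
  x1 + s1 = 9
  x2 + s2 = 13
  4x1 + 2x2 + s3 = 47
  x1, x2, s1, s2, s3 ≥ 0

Evaluate the objective at each vertex of the feasible region:
  z(0, 0) = 0
  z(9, 0) = -72
  z(9, 5.5) = -22.5
  z(5.25, 13) = 75
  z(0, 13) = 117  ←
The maximum is at x1 = 0, x2 = 13.

x1 = 0, x2 = 13, z = 117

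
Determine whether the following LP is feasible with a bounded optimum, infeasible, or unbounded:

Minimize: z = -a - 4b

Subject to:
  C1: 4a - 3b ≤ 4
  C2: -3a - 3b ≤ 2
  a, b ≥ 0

Unbounded (objective can decrease without bound)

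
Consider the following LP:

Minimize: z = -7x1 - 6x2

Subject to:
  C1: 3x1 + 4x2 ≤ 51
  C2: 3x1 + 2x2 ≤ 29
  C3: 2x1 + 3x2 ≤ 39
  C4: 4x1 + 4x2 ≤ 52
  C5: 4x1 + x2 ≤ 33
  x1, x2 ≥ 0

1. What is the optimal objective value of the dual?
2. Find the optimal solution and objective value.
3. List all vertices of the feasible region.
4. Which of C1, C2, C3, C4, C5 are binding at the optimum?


1. -81
2. x1 = 3, x2 = 10, z = -81
3. (0, 0), (8.25, 0), (7.4, 3.4), (3, 10), (1, 12), (0, 12.75)
4. C2, C4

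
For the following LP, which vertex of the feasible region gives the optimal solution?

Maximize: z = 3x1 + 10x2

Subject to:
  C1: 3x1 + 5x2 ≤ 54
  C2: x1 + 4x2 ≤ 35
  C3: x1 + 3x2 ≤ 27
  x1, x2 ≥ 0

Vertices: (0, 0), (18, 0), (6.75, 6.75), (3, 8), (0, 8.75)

Evaluate the objective at each vertex of the feasible region:
  z(0, 0) = 0
  z(18, 0) = 54
  z(6.75, 6.75) = 87.75
  z(3, 8) = 89  ←
  z(0, 8.75) = 87.5
The maximum is at x1 = 3, x2 = 8.

(3, 8)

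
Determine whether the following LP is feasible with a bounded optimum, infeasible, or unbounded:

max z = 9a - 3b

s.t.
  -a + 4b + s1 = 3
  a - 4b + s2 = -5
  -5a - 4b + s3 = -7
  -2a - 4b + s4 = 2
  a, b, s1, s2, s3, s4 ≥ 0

Infeasible (no feasible solution exists)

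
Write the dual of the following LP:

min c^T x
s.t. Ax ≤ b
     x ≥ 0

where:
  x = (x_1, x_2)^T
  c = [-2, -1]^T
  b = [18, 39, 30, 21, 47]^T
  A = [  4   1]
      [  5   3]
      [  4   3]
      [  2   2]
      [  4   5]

Primal min cᵀx s.t. Ax ≤ b, x ≥ 0  →  Dual max −bᵀy s.t. Aᵀy ≥ −c, y ≥ 0.

Maximize: z = -18y1 - 39y2 - 30y3 - 21y4 - 47y5

Subject to:
  4y1 + 5y2 + 4y3 + 2y4 + 4y5 ≥ 2
  y1 + 3y2 + 3y3 + 2y4 + 5y5 ≥ 1
  y1, y2, y3, y4, y5 ≥ 0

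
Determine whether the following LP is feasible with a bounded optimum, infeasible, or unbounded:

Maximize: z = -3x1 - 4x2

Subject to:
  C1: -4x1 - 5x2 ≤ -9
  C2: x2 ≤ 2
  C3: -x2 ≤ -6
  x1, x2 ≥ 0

Infeasible (no feasible solution exists)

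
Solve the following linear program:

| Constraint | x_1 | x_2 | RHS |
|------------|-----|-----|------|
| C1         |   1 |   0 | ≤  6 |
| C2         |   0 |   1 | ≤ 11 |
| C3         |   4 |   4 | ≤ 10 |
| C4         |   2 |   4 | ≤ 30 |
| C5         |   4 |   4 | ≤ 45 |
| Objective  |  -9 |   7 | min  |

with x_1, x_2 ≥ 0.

Evaluate the objective at each vertex of the feasible region:
  z(0, 0) = 0
  z(2.5, 0) = -22.5  ←
  z(0, 2.5) = 17.5
The minimum is at x_1 = 2.5, x_2 = 0.

x_1 = 2.5, x_2 = 0, z = -22.5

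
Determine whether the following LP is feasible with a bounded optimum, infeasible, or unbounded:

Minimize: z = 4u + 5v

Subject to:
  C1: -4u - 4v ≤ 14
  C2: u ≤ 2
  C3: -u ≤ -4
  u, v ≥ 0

Infeasible (no feasible solution exists)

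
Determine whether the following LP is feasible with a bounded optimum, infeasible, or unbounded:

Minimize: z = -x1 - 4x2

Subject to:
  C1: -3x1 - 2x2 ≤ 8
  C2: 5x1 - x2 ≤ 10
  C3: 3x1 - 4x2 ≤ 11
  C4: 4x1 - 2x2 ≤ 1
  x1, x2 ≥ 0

Unbounded (objective can decrease without bound)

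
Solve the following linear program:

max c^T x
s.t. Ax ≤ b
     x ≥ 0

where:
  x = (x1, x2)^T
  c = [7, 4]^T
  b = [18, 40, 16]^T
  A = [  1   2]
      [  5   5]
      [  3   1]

Evaluate the objective at each vertex of the feasible region:
  z(0, 0) = 0
  z(5.333, 0) = 37.33
  z(4, 4) = 44  ←
  z(0, 8) = 32
The maximum is at x1 = 4, x2 = 4.

x1 = 4, x2 = 4, z = 44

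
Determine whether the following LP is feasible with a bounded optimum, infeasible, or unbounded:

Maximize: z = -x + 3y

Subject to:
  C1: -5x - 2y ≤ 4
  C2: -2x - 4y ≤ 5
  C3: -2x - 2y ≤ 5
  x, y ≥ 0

Unbounded (objective can increase without bound)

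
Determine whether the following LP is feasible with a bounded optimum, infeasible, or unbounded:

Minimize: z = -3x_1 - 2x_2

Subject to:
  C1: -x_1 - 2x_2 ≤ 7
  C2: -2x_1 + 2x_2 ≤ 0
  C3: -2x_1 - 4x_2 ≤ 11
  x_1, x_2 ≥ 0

Unbounded (objective can decrease without bound)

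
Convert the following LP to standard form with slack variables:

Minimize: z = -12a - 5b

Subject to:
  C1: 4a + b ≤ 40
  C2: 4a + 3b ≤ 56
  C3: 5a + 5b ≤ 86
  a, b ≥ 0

min z = -12a - 5b

s.t.
  4a + b + s1 = 40
  4a + 3b + s2 = 56
  5a + 5b + s3 = 86
  a, b, s1, s2, s3 ≥ 0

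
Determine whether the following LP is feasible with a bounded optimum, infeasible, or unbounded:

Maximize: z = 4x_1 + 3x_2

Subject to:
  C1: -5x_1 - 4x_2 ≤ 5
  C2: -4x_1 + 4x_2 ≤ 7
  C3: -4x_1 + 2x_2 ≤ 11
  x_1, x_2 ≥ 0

Unbounded (objective can increase without bound)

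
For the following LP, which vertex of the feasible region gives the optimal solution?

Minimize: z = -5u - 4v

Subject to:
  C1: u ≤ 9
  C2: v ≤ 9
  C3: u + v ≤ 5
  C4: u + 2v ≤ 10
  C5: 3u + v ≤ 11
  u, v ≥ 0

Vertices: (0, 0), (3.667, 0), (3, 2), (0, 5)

Evaluate the objective at each vertex of the feasible region:
  z(0, 0) = 0
  z(3.667, 0) = -18.33
  z(3, 2) = -23  ←
  z(0, 5) = -20
The minimum is at u = 3, v = 2.

(3, 2)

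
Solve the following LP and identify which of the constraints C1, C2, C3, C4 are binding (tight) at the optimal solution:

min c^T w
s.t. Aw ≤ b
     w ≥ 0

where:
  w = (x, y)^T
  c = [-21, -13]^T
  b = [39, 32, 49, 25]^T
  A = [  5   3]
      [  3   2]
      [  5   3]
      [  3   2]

At x = 3, y = 8, compute slack b - a·x for each constraint:
  C1: 39 − 39 = 0  (binding)
  C2: 32 − 25 = 7  (slack)
  C3: 49 − 39 = 10  (slack)
  C4: 25 − 25 = 0  (binding)

Optimal: x = 3, y = 8
Binding: C1, C4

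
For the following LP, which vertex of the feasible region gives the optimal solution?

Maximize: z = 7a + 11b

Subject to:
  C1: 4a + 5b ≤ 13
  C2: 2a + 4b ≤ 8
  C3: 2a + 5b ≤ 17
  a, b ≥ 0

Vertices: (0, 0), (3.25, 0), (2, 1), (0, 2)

Evaluate the objective at each vertex of the feasible region:
  z(0, 0) = 0
  z(3.25, 0) = 22.75
  z(2, 1) = 25  ←
  z(0, 2) = 22
The maximum is at a = 2, b = 1.

(2, 1)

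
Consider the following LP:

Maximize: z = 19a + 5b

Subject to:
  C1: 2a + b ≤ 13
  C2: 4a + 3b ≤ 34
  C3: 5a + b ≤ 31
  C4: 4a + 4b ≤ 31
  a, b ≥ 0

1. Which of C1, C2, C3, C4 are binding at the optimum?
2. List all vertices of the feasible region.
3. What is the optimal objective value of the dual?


1. C1, C3
2. (0, 0), (6.2, 0), (6, 1), (5.25, 2.5), (0, 7.75)
3. 119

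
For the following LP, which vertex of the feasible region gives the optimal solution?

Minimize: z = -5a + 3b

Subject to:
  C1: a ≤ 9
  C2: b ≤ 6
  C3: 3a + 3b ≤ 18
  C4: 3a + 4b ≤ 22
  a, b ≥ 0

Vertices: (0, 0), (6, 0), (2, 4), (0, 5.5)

Evaluate the objective at each vertex of the feasible region:
  z(0, 0) = 0
  z(6, 0) = -30  ←
  z(2, 4) = 2
  z(0, 5.5) = 16.5
The minimum is at a = 6, b = 0.

(6, 0)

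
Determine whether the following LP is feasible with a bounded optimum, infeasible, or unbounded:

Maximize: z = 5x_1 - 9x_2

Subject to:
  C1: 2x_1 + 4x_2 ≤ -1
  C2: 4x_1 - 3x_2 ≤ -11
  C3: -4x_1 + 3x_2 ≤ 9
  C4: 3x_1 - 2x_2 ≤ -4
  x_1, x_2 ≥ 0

Infeasible (no feasible solution exists)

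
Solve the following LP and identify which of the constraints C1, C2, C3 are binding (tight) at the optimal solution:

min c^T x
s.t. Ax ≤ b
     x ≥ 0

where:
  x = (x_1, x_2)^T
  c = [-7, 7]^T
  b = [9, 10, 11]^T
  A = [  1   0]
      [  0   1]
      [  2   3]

At x_1 = 5.5, x_2 = 0, compute slack b - a·x for each constraint:
  C1: 9 − 5.5 = 3.5  (slack)
  C2: 10 − 0 = 10  (slack)
  C3: 11 − 11 = 0  (binding)

Optimal: x_1 = 5.5, x_2 = 0
Binding: C3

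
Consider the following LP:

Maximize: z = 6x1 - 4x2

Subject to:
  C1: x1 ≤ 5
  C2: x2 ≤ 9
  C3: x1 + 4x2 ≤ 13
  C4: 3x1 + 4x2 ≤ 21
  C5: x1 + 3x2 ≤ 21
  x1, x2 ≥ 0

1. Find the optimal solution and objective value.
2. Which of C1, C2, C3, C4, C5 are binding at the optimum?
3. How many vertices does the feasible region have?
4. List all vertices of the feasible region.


1. x1 = 5, x2 = 0, z = 30
2. C1
3. 5
4. (0, 0), (5, 0), (5, 1.5), (4, 2.25), (0, 3.25)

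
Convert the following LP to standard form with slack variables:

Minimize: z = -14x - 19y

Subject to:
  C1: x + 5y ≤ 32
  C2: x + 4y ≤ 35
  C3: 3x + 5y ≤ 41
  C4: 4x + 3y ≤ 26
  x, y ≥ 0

min z = -14x - 19y

s.t.
  x + 5y + s1 = 32
  x + 4y + s2 = 35
  3x + 5y + s3 = 41
  4x + 3y + s4 = 26
  x, y, s1, s2, s3, s4 ≥ 0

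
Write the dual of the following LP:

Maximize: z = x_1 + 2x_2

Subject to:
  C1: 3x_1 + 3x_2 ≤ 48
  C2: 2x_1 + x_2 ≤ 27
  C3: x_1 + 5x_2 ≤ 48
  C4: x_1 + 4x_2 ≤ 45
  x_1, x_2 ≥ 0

Primal max cᵀx s.t. Ax ≤ b, x ≥ 0  →  Dual min bᵀy s.t. Aᵀy ≥ c, y ≥ 0.

Minimize: z = 48y1 + 27y2 + 48y3 + 45y4

Subject to:
  3y1 + 2y2 + y3 + y4 ≥ 1
  3y1 + y2 + 5y3 + 4y4 ≥ 2
  y1, y2, y3, y4 ≥ 0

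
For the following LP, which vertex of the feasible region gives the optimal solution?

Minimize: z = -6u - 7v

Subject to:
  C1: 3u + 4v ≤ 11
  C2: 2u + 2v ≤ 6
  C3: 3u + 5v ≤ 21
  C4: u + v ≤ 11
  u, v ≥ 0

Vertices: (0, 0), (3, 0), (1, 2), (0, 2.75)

Evaluate the objective at each vertex of the feasible region:
  z(0, 0) = 0
  z(3, 0) = -18
  z(1, 2) = -20  ←
  z(0, 2.75) = -19.25
The minimum is at u = 1, v = 2.

(1, 2)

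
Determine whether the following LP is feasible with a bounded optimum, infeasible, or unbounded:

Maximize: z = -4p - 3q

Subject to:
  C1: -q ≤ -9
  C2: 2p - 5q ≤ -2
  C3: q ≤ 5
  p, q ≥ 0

Infeasible (no feasible solution exists)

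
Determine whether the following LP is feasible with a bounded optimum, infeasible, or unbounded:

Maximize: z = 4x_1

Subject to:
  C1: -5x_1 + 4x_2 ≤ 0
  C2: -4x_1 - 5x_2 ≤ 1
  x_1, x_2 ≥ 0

Unbounded (objective can increase without bound)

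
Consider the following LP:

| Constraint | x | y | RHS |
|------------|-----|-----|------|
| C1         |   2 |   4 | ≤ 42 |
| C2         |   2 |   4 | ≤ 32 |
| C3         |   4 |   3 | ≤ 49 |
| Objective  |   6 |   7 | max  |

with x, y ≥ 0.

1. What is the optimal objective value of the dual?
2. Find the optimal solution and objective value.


1. 81
2. x = 10, y = 3, z = 81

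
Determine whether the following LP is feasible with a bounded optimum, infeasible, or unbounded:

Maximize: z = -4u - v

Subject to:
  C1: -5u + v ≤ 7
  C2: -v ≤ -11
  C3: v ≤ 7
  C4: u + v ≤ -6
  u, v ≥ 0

Infeasible (no feasible solution exists)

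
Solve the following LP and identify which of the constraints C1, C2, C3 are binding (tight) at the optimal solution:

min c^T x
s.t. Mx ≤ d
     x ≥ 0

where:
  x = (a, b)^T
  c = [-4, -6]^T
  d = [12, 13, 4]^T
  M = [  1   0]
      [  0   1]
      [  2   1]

At a = 0, b = 4, compute slack b - a·x for each constraint:
  C1: 12 − 0 = 12  (slack)
  C2: 13 − 4 = 9  (slack)
  C3: 4 − 4 = 0  (binding)

Optimal: a = 0, b = 4
Binding: C3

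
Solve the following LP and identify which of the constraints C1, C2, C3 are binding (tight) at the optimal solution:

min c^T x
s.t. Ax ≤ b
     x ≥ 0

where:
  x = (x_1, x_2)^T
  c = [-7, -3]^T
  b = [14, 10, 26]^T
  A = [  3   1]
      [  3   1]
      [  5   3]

At x_1 = 1, x_2 = 7, compute slack b - a·x for each constraint:
  C1: 14 − 10 = 4  (slack)
  C2: 10 − 10 = 0  (binding)
  C3: 26 − 26 = 0  (binding)

Optimal: x_1 = 1, x_2 = 7
Binding: C2, C3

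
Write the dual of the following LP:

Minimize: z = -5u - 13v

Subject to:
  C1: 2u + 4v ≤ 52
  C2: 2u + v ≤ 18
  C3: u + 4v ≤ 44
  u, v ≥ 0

Primal min cᵀx s.t. Ax ≤ b, x ≥ 0  →  Dual max −bᵀy s.t. Aᵀy ≥ −c, y ≥ 0.

Maximize: z = -52y1 - 18y2 - 44y3

Subject to:
  2y1 + 2y2 + y3 ≥ 5
  4y1 + y2 + 4y3 ≥ 13
  y1, y2, y3 ≥ 0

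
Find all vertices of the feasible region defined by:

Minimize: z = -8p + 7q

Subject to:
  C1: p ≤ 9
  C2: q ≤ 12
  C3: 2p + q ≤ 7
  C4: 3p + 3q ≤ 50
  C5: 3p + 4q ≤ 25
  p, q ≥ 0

(0, 0), (3.5, 0), (0.6, 5.8), (0, 6.25)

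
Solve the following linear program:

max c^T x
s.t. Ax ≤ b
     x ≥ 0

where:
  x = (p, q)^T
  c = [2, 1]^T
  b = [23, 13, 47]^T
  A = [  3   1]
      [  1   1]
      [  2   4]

Evaluate the objective at each vertex of the feasible region:
  z(0, 0) = 0
  z(7.667, 0) = 15.33
  z(5, 8) = 18  ←
  z(2.5, 10.5) = 15.5
  z(0, 11.75) = 11.75
The maximum is at p = 5, q = 8.

p = 5, q = 8, z = 18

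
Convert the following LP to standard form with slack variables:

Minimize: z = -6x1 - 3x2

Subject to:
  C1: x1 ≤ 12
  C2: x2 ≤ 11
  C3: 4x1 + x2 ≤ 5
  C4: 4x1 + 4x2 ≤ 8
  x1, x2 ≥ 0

min z = -6x1 - 3x2

s.t.
  x1 + s1 = 12
  x2 + s2 = 11
  4x1 + x2 + s3 = 5
  4x1 + 4x2 + s4 = 8
  x1, x2, s1, s2, s3, s4 ≥ 0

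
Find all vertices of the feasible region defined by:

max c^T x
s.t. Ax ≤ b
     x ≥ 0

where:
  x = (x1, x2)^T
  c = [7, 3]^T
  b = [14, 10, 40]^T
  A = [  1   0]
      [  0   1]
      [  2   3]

(0, 0), (14, 0), (14, 4), (5, 10), (0, 10)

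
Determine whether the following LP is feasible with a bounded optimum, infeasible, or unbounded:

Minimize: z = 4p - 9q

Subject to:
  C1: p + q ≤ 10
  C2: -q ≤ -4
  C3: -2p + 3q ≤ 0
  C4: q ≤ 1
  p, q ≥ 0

Infeasible (no feasible solution exists)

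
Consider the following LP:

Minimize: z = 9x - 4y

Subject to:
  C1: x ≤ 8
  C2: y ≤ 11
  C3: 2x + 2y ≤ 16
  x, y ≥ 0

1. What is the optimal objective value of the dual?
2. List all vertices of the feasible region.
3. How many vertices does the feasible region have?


1. -32
2. (0, 0), (8, 0), (0, 8)
3. 3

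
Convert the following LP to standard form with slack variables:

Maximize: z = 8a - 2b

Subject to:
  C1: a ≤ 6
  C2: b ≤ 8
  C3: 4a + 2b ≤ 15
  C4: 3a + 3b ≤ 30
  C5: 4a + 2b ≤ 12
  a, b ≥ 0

max z = 8a - 2b

s.t.
  a + s1 = 6
  b + s2 = 8
  4a + 2b + s3 = 15
  3a + 3b + s4 = 30
  4a + 2b + s5 = 12
  a, b, s1, s2, s3, s4, s5 ≥ 0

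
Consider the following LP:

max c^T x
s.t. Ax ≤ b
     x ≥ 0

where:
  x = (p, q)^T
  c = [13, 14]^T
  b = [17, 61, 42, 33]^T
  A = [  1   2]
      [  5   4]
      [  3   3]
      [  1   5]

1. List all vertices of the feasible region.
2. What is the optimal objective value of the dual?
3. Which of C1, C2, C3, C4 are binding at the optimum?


1. (0, 0), (12.2, 0), (9, 4), (6.333, 5.333), (0, 6.6)
2. 173
3. C1, C2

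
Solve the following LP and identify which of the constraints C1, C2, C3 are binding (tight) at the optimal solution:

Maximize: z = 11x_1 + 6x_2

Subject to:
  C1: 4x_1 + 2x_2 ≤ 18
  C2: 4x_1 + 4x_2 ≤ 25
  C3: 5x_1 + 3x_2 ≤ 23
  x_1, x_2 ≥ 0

At x_1 = 4, x_2 = 1, compute slack b - a·x for each constraint:
  C1: 18 − 18 = 0  (binding)
  C2: 25 − 20 = 5  (slack)
  C3: 23 − 23 = 0  (binding)

Optimal: x_1 = 4, x_2 = 1
Binding: C1, C3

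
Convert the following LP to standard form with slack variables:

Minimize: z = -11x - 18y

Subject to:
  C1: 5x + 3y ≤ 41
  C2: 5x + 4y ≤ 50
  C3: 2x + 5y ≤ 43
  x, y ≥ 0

min z = -11x - 18y

s.t.
  5x + 3y + s1 = 41
  5x + 4y + s2 = 50
  2x + 5y + s3 = 43
  x, y, s1, s2, s3 ≥ 0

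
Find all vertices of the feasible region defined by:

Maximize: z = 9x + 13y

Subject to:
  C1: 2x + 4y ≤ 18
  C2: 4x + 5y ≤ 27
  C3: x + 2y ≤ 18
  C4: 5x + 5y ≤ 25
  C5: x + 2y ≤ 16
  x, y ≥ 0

(0, 0), (5, 0), (1, 4), (0, 4.5)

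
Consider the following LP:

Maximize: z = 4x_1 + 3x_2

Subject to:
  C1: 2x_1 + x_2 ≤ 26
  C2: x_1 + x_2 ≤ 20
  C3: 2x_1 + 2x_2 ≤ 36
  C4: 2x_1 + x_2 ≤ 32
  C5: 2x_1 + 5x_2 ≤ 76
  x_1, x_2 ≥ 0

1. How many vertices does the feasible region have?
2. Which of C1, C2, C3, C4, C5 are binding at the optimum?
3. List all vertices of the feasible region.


1. 5
2. C1, C3
3. (0, 0), (13, 0), (8, 10), (4.667, 13.33), (0, 15.2)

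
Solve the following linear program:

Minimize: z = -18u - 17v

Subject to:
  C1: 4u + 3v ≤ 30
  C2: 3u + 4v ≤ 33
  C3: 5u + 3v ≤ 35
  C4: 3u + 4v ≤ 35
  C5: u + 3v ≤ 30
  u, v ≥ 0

Evaluate the objective at each vertex of the feasible region:
  z(0, 0) = 0
  z(7, 0) = -126
  z(5, 3.333) = -146.7
  z(3, 6) = -156  ←
  z(0, 8.25) = -140.2
The minimum is at u = 3, v = 6.

u = 3, v = 6, z = -156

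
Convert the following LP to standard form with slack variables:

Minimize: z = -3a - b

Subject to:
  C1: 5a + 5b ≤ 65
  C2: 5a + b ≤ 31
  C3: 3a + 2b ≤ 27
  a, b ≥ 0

min z = -3a - b

s.t.
  5a + 5b + s1 = 65
  5a + b + s2 = 31
  3a + 2b + s3 = 27
  a, b, s1, s2, s3 ≥ 0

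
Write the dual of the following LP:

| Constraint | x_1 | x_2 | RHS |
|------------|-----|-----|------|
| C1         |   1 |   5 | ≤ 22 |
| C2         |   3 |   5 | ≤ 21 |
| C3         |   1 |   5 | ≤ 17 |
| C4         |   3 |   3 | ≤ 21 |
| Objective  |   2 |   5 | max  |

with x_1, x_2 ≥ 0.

Primal max cᵀx s.t. Ax ≤ b, x ≥ 0  →  Dual min bᵀy s.t. Aᵀy ≥ c, y ≥ 0.

Minimize: z = 22y1 + 21y2 + 17y3 + 21y4

Subject to:
  y1 + 3y2 + y3 + 3y4 ≥ 2
  5y1 + 5y2 + 5y3 + 3y4 ≥ 5
  y1, y2, y3, y4 ≥ 0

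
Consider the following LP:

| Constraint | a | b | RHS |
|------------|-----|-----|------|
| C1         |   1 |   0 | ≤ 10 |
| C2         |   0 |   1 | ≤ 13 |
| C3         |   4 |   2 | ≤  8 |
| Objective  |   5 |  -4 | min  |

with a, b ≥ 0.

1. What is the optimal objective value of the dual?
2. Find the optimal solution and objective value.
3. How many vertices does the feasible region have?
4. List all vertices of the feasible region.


1. -16
2. a = 0, b = 4, z = -16
3. 3
4. (0, 0), (2, 0), (0, 4)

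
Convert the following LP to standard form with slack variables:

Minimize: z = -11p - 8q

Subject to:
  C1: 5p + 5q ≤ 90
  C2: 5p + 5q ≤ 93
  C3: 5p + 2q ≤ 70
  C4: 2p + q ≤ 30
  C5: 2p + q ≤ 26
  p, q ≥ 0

min z = -11p - 8q

s.t.
  5p + 5q + s1 = 90
  5p + 5q + s2 = 93
  5p + 2q + s3 = 70
  2p + q + s4 = 30
  2p + q + s5 = 26
  p, q, s1, s2, s3, s4, s5 ≥ 0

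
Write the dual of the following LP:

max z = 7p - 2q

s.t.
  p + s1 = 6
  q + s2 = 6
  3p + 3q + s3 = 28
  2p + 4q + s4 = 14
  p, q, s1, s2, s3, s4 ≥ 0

Primal max cᵀx s.t. Ax ≤ b, x ≥ 0  →  Dual min bᵀy s.t. Aᵀy ≥ c, y ≥ 0.

Minimize: z = 6y1 + 6y2 + 28y3 + 14y4

Subject to:
  y1 + 3y3 + 2y4 ≥ 7
  y2 + 3y3 + 4y4 ≥ -2
  y1, y2, y3, y4 ≥ 0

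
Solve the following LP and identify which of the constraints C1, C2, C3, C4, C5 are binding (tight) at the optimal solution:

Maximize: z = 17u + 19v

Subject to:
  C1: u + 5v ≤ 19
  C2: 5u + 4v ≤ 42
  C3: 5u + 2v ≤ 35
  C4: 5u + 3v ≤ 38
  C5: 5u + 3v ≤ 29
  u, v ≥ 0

At u = 4, v = 3, compute slack b - a·x for each constraint:
  C1: 19 − 19 = 0  (binding)
  C2: 42 − 32 = 10  (slack)
  C3: 35 − 26 = 9  (slack)
  C4: 38 − 29 = 9  (slack)
  C5: 29 − 29 = 0  (binding)

Optimal: u = 4, v = 3
Binding: C1, C5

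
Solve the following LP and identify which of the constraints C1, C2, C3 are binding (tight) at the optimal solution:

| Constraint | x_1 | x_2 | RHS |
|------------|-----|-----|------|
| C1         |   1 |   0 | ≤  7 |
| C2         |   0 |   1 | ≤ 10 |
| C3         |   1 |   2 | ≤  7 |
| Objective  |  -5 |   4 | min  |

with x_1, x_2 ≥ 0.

At x_1 = 7, x_2 = 0, compute slack b - a·x for each constraint:
  C1: 7 − 7 = 0  (binding)
  C2: 10 − 0 = 10  (slack)
  C3: 7 − 7 = 0  (binding)

Optimal: x_1 = 7, x_2 = 0
Binding: C1, C3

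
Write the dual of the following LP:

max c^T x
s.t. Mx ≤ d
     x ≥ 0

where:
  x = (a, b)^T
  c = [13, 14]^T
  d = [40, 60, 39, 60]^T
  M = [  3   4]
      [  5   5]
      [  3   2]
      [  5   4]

Primal max cᵀx s.t. Ax ≤ b, x ≥ 0  →  Dual min bᵀy s.t. Aᵀy ≥ c, y ≥ 0.

Minimize: z = 40y1 + 60y2 + 39y3 + 60y4

Subject to:
  3y1 + 5y2 + 3y3 + 5y4 ≥ 13
  4y1 + 5y2 + 2y3 + 4y4 ≥ 14
  y1, y2, y3, y4 ≥ 0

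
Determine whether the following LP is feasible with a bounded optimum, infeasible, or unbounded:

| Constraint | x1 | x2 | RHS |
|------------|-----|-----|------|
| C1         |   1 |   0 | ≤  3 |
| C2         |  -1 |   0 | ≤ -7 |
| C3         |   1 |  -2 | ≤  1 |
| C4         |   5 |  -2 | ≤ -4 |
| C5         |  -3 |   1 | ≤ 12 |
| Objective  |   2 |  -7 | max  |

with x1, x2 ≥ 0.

Infeasible (no feasible solution exists)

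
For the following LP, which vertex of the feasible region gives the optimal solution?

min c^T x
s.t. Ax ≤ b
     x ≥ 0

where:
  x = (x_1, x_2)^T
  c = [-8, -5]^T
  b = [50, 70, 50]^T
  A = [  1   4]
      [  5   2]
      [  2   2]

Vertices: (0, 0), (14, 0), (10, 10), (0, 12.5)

Evaluate the objective at each vertex of the feasible region:
  z(0, 0) = 0
  z(14, 0) = -112
  z(10, 10) = -130  ←
  z(0, 12.5) = -62.5
The minimum is at x_1 = 10, x_2 = 10.

(10, 10)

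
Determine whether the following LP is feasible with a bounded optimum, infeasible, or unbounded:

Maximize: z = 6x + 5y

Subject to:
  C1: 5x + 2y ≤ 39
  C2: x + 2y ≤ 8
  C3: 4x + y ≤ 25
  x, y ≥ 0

Feasible with a bounded optimal solution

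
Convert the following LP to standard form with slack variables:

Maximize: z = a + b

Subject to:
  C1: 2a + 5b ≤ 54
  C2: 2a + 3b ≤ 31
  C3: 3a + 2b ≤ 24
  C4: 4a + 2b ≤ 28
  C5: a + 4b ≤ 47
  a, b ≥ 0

max z = a + b

s.t.
  2a + 5b + s1 = 54
  2a + 3b + s2 = 31
  3a + 2b + s3 = 24
  4a + 2b + s4 = 28
  a + 4b + s5 = 47
  a, b, s1, s2, s3, s4, s5 ≥ 0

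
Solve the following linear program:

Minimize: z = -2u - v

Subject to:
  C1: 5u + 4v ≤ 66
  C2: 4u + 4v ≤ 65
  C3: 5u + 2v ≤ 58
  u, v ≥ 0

Evaluate the objective at each vertex of the feasible region:
  z(0, 0) = 0
  z(11.6, 0) = -23.2
  z(10, 4) = -24  ←
  z(1, 15.25) = -17.25
  z(0, 16.25) = -16.25
The minimum is at u = 10, v = 4.

u = 10, v = 4, z = -24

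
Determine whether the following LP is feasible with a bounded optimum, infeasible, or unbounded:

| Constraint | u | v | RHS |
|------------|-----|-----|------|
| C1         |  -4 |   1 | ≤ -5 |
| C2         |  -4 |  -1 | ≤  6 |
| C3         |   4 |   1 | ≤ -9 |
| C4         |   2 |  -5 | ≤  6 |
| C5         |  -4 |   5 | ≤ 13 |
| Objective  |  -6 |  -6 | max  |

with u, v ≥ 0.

Infeasible (no feasible solution exists)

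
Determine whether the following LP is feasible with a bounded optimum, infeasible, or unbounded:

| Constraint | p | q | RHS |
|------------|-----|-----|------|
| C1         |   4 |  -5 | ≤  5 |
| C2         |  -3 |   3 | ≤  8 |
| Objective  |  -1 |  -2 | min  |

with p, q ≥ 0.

Unbounded (objective can decrease without bound)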